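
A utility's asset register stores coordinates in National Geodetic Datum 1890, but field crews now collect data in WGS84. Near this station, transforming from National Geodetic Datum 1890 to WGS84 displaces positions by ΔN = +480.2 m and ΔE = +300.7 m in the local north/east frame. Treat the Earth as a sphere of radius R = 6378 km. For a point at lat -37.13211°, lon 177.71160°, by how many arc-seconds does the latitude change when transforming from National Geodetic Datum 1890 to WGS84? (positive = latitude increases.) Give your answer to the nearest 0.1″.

Δφ = 15.5″

On a sphere of radius R, 1 rad of latitude = R, so Δφ = ΔN / R = 480.2 / 6378000 = 7.5290e-05 rad = 15.530″.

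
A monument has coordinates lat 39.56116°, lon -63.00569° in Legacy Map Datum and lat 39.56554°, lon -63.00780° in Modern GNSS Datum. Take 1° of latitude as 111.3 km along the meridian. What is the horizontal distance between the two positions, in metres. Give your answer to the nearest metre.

520 m

Δφ = 39.56554° − 39.56116° = +0.00438°; Δλ = -63.00780° − -63.00569° = -0.00211°.
ΔN = Δφ × 111300 = 487.5 m; ΔE = Δλ × 111300 × cos(39.56116°) = -0.00211 × 111300 × 0.770945 = -181.1 m.
Distance = √(ΔE² + ΔN²) = √((-181.1)² + 487.5²) = 520.0 m.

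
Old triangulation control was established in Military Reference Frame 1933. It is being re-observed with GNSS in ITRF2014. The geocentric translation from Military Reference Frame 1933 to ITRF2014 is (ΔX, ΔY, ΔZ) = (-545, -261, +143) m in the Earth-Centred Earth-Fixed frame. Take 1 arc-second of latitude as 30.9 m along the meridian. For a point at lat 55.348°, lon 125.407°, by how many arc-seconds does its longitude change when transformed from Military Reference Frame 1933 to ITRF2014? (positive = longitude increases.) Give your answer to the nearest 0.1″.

Δλ = 33.9″

sin φ = 0.822621, cos φ = 0.568591, sin λ = 0.815057, cos λ = -0.579381.
East component: ΔE = −sin λ·ΔX + cos λ·ΔY = −(0.815057)(-545) + (-0.579381)(-261) = 595.42 m.
1° of latitude spans 3600 × 30.90 = 111240 m; at latitude φ, 1° of longitude spans that × cos φ = 63250.0 m, so Δλ = 595.42 / 63250.0 × 3600 = 33.890″.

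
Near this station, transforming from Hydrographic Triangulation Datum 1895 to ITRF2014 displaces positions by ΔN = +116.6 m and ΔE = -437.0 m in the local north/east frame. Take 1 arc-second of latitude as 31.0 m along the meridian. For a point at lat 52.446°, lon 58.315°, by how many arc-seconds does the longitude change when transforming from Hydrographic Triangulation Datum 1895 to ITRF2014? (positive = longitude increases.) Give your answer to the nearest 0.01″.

Δλ = -23.13″

At latitude 52.446°, cos φ = 0.609509.
1″ of longitude at this latitude = 31.00 × cos φ = 18.8948 m, so Δλ = -437.0 / 18.8948 = -23.128″.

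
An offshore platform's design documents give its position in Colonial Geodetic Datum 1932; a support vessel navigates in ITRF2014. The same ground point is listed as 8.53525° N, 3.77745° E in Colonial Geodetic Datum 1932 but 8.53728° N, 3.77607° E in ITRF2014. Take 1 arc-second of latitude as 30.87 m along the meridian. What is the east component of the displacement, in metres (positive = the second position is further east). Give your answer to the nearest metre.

Δφ = 8.53728° − 8.53525° = +0.00203°; Δλ = 3.77607° − 3.77745° = -0.00138°.
1° of latitude = 3600 × 30.87 = 111132 m.
ΔN = Δφ × 111132 = 225.6 m; ΔE = Δλ × 111132 × cos(8.53525°) = -0.00138 × 111132 × 0.988925 = -151.7 m.

ΔE = -152 m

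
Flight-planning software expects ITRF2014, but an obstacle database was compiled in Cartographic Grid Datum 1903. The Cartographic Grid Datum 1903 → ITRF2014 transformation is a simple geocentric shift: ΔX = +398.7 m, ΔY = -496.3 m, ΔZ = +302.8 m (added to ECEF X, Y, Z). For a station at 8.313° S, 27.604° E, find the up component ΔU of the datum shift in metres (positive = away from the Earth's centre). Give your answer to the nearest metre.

The local up (radial) axis is (cos φ cos λ, cos φ sin λ, sin φ), giving ΔU = 349.604 − 227.548 − 43.779 = 78.28 m.

ΔU = 78 m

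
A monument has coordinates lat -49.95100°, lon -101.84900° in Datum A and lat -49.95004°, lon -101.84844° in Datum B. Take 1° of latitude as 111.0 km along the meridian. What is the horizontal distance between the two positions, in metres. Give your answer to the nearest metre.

Δφ = -49.95004° − -49.95100° = +0.00096°; Δλ = -101.84844° − -101.84900° = +0.00056°.
ΔN = Δφ × 111000 = 106.6 m; ΔE = Δλ × 111000 × cos(-49.95100°) = +0.00056 × 111000 × 0.643443 = 40.0 m.
Distance = √(ΔE² + ΔN²) = √(40.0² + 106.6²) = 113.8 m.

114 m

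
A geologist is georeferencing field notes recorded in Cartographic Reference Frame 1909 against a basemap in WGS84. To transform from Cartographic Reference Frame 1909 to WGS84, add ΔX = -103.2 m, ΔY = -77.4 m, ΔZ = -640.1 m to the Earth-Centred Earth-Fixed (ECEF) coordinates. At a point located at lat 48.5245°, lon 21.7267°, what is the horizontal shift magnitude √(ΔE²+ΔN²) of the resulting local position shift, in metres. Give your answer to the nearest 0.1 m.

At φ = 48.5245°, λ = 21.7267°: sin φ = 0.749239, cos φ = 0.662300, sin λ = 0.370180, cos λ = 0.928960.
ΔE = −sin λ·ΔX + cos λ·ΔY = −(0.370180)·(-103.2) + (0.928960)·(-77.4) = -33.70 m.
ΔN = −sin φ cos λ·ΔX − sin φ sin λ·ΔY + cos φ·ΔZ = −(0.749239)(0.928960)(-103.2) − (0.749239)(0.370180)(-77.4) + (0.662300)(-640.1) = -330.64 m.
Horizontal magnitude = √(ΔE² + ΔN²) = √((-33.70)² + (-330.64)²) = 332.36 m.

332.4 m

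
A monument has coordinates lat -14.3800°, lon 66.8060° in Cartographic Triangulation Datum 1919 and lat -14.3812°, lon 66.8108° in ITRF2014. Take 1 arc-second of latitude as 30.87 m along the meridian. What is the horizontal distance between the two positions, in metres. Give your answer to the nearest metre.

Δφ = -14.3812° − -14.3800° = -0.0012°; Δλ = 66.8108° − 66.8060° = +0.0048°.
1° of latitude = 3600 × 30.87 = 111132 m.
ΔN = Δφ × 111132 = -133.4 m; ΔE = Δλ × 111132 × cos(-14.3800°) = +0.0048 × 111132 × 0.968670 = 516.7 m.
Distance = √(ΔE² + ΔN²) = √(516.7² + (-133.4)²) = 533.7 m.

534 m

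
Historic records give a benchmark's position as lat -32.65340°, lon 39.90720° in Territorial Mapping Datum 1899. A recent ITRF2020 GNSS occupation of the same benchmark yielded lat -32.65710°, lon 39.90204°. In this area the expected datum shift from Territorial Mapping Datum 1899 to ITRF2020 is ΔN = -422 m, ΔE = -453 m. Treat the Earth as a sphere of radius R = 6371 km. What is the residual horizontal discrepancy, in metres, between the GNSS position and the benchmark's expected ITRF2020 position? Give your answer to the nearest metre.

32 m

Observed coordinate differences: Δφ = -0.00370°, Δλ = -0.00516°.
Converting to metres (1° lat = 111195 m, cos φ = 0.841950): observed ΔN = -411.4 m, observed ΔE = -483.1 m.
Subtracting the expected shift leaves a residual of -411.4 − (-422) = 10.6 m north and -483.1 − (-453) = -30.1 m east.
Residual distance = √(10.6² + (-30.1)²) = 31.9 m.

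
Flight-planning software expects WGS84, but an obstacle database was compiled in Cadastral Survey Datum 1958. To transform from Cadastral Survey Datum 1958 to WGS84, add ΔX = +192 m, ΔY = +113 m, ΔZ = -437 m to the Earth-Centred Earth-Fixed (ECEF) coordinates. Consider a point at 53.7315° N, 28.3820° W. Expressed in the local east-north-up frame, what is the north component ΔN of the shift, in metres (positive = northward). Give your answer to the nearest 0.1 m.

ΔN = -351.4 m

At φ = 53.7315°, λ = -28.3820°: sin φ = 0.806254, cos φ = 0.591570, sin λ = -0.475348, cos λ = 0.879798.
ΔN = −sin φ cos λ·ΔX − sin φ sin λ·ΔY + cos φ·ΔZ = −(0.806254)(0.879798)(192) − (0.806254)(-0.475348)(113) + (0.591570)(-437) = -351.40 m.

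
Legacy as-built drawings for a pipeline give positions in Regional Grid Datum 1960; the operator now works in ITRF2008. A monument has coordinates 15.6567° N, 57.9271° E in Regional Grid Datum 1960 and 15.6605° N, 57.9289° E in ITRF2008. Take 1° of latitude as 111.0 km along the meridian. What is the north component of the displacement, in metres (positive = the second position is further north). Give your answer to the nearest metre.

Δφ = 15.6605° − 15.6567° = +0.0038°; Δλ = 57.9289° − 57.9271° = +0.0018°.
ΔN = Δφ × 111000 = 421.8 m; ΔE = Δλ × 111000 × cos(15.6567°) = +0.0018 × 111000 × 0.962896 = 192.4 m.

ΔN = 422 m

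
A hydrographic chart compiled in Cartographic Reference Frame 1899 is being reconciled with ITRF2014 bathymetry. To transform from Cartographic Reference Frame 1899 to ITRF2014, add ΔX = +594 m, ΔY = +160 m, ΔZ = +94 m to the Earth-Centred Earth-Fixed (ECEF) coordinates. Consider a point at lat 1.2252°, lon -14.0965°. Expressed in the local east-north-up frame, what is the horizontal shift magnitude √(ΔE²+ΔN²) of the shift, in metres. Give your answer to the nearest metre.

At φ = 1.2252°, λ = -14.0965°: sin φ = 0.021382, cos φ = 0.999771, sin λ = -0.243556, cos λ = 0.969887.
ΔE = −sin λ·ΔX + cos λ·ΔY = −(-0.243556)·(594) + (0.969887)·(160) = 299.85 m.
ΔN = −sin φ cos λ·ΔX − sin φ sin λ·ΔY + cos φ·ΔZ = −(0.021382)(0.969887)(594) − (0.021382)(-0.243556)(160) + (0.999771)(94) = 82.49 m.
Horizontal magnitude = √(ΔE² + ΔN²) = √(299.85² + 82.49²) = 310.99 m.

311 m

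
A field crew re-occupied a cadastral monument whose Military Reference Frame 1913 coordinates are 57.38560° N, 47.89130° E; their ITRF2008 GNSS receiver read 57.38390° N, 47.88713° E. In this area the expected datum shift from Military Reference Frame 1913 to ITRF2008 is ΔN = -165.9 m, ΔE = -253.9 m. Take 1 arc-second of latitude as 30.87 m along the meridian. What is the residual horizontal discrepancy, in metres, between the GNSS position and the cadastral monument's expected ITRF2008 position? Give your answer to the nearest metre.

Observed coordinate differences: Δφ = -0.00170°, Δλ = -0.00417°.
Converting to metres (1° lat = 111132 m, cos φ = 0.538982): observed ΔN = -188.9 m, observed ΔE = -249.8 m.
Subtracting the expected shift leaves a residual of -188.9 − (-165.9) = -23.0 m north and -249.8 − (-253.9) = 4.1 m east.
Residual distance = √((-23.0)² + 4.1²) = 23.4 m.

23 m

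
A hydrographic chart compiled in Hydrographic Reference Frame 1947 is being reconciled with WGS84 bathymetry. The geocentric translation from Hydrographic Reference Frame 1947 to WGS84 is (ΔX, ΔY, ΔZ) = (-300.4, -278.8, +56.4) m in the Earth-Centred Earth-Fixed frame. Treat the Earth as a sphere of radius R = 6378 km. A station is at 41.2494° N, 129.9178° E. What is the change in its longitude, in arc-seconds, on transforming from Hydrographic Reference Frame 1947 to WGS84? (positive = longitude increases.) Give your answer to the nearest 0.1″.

sin φ = 0.659338, cos φ = 0.751847, sin λ = 0.766966, cos λ = -0.641688.
East component: ΔE = −sin λ·ΔX + cos λ·ΔY = −(0.766966)(-300.4) + (-0.641688)(-278.8) = 409.30 m.
1° of latitude spans πR/180 = 111317 m; at latitude φ, 1° of longitude spans that × cos φ = 83693.4 m, so Δλ = 409.30 / 83693.4 × 3600 = 17.606″.

Δλ = 17.6″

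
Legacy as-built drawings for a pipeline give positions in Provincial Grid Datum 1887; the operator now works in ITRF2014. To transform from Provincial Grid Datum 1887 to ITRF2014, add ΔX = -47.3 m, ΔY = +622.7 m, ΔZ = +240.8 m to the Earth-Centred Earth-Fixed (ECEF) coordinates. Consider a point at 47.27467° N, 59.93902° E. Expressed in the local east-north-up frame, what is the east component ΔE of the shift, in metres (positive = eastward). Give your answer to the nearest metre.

The local east axis at (φ, λ) is (−sin λ, cos λ, 0), so ΔE = −sin(59.93902°)·(-47.3) + cos(59.93902°)·622.7 = 352.86 m.

ΔE = 353 m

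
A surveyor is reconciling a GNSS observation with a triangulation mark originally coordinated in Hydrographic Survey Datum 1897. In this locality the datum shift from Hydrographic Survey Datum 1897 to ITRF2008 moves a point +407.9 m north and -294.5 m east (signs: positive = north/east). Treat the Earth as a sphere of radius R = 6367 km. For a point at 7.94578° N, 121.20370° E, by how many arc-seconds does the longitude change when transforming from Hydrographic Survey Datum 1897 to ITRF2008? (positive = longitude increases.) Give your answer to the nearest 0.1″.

At latitude 7.94578°, cos φ = 0.990399.
One radian of longitude at latitude φ spans R cos φ, so Δλ = ΔE / (R cos φ) = -294.5 / (6367000 × 0.990399) = -4.6702e-05 rad = -9.633″.

Δλ = -9.6″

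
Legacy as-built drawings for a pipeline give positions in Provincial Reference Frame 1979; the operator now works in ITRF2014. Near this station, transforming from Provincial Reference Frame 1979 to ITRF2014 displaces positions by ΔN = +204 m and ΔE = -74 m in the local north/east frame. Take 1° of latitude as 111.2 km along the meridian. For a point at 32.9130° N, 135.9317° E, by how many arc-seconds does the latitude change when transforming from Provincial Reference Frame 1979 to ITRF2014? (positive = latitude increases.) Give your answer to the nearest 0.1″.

Δφ = 6.6″

1° of latitude = 111.2 km, so Δφ = 204.0 / 111200 = 0.0018345° = 6.604″.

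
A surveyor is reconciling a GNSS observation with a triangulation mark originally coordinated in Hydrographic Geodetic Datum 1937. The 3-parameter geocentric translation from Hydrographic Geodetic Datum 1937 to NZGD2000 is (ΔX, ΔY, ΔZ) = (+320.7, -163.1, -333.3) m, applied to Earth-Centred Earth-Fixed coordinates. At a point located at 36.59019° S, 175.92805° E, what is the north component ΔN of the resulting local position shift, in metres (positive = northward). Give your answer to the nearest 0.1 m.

ΔN = -465.2 m

At φ = -36.59019°, λ = 175.92805°: sin φ = -0.596087, cos φ = 0.802920, sin λ = 0.071009, cos λ = -0.997476.
ΔN = −sin φ cos λ·ΔX − sin φ sin λ·ΔY + cos φ·ΔZ = −(-0.596087)(-0.997476)(320.7) − (-0.596087)(0.071009)(-163.1) + (0.802920)(-333.3) = -465.20 m.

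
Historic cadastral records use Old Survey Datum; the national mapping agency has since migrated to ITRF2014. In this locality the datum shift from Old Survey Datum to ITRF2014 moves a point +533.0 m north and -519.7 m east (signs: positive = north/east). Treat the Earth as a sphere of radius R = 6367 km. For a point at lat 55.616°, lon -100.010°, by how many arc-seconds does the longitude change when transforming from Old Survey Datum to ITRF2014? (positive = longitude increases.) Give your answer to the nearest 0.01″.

Δλ = -29.81″

At latitude 55.616°, cos φ = 0.564737.
One radian of longitude at latitude φ spans R cos φ, so Δλ = ΔE / (R cos φ) = -519.7 / (6367000 × 0.564737) = -1.4453e-04 rad = -29.812″.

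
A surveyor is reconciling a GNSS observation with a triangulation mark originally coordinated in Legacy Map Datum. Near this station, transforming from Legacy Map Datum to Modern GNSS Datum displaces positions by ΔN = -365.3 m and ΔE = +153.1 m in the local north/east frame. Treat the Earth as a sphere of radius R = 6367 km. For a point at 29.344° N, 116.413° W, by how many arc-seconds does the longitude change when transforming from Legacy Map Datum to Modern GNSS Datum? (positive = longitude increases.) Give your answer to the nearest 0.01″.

Δλ = 5.69″

At latitude 29.344°, cos φ = 0.871693.
One radian of longitude at latitude φ spans R cos φ, so Δλ = ΔE / (R cos φ) = 153.1 / (6367000 × 0.871693) = 2.7585e-05 rad = 5.690″.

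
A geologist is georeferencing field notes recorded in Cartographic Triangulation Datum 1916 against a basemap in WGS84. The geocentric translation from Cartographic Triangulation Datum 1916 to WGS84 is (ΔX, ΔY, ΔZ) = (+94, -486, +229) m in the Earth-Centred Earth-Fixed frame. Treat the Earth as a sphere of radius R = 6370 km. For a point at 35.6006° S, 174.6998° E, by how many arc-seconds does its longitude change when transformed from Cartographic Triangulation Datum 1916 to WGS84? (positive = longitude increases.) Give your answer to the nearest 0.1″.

sin φ = -0.582131, cos φ = 0.813095, sin λ = 0.092374, cos λ = -0.995724.
East component: ΔE = −sin λ·ΔX + cos λ·ΔY = −(0.092374)(94) + (-0.995724)(-486) = 475.24 m.
1° of latitude spans πR/180 = 111177 m; at latitude φ, 1° of longitude spans that × cos φ = 90397.8 m, so Δλ = 475.24 / 90397.8 × 3600 = 18.926″.

Δλ = 18.9″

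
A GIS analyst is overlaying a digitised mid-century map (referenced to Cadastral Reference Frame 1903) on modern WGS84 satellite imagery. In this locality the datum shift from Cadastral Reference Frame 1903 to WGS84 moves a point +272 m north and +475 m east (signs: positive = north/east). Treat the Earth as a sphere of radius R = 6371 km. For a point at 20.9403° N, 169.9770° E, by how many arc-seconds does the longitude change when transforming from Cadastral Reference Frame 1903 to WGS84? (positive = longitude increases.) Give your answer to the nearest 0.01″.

Δλ = 16.47″

At latitude 20.9403°, cos φ = 0.933953.
One radian of longitude at latitude φ spans R cos φ, so Δλ = ΔE / (R cos φ) = 475.0 / (6371000 × 0.933953) = 7.9829e-05 rad = 16.466″.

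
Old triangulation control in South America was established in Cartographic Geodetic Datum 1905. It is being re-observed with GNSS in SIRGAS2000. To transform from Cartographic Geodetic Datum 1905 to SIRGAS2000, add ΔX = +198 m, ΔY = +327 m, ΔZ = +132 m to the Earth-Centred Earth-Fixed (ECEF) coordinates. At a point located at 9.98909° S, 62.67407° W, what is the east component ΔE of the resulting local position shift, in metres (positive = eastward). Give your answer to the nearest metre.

ΔE = 326 m

The local east axis at (φ, λ) is (−sin λ, cos λ, 0), so ΔE = −sin(-62.67407°)·198 + cos(-62.67407°)·327 = 326.01 m.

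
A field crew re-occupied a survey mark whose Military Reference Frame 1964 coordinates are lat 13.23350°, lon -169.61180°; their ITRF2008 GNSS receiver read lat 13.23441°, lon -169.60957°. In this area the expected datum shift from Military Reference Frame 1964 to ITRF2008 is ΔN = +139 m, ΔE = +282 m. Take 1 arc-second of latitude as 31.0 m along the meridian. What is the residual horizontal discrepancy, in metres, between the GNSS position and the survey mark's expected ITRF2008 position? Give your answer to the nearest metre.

55 m

Observed coordinate differences: Δφ = +0.00091°, Δλ = +0.00223°.
Converting to metres (1° lat = 111600 m, cos φ = 0.973445): observed ΔN = 101.6 m, observed ΔE = 242.3 m.
Subtracting the expected shift leaves a residual of 101.6 − (139) = -37.4 m north and 242.3 − (282) = -39.7 m east.
Residual distance = √((-37.4)² + (-39.7)²) = 54.6 m.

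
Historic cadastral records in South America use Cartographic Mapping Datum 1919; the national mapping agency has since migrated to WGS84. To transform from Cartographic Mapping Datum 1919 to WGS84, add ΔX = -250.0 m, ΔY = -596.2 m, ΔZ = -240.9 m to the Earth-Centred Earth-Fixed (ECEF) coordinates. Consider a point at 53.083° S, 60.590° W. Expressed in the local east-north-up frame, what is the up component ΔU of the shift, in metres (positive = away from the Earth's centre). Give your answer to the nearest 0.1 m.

ΔU = 430.8 m

At φ = -53.083°, λ = -60.590°: sin φ = -0.799506, cos φ = 0.600657, sin λ = -0.871128, cos λ = 0.491056.
ΔU = cos φ cos λ·ΔX + cos φ sin λ·ΔY + sin φ·ΔZ = (0.600657)(0.491056)(-250.0) + (0.600657)(-0.871128)(-596.2) + (-0.799506)(-240.9) = 430.82 m.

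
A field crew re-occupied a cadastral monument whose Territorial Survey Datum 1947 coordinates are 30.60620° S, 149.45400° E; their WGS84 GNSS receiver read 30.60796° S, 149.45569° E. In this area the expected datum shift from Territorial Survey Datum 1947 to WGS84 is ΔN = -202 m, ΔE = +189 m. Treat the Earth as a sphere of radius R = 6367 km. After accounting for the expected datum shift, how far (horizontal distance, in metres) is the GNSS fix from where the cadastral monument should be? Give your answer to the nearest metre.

Observed coordinate differences: Δφ = -0.00176°, Δλ = +0.00169°.
Converting to metres (1° lat = 111125 m, cos φ = 0.860687): observed ΔN = -195.6 m, observed ΔE = 161.6 m.
Subtracting the expected shift leaves a residual of -195.6 − (-202) = 6.4 m north and 161.6 − (189) = -27.4 m east.
Residual distance = √(6.4² + (-27.4)²) = 28.1 m.

28 m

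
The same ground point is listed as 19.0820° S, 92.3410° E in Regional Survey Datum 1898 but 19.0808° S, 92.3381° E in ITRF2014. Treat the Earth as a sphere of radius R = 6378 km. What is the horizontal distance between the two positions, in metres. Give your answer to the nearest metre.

333 m

Δφ = -19.0808° − -19.0820° = +0.0012°; Δλ = 92.3381° − 92.3410° = -0.0029°.
1° along a meridian = πR/180 = 111317 m.
ΔN = Δφ × 111317 = 133.6 m; ΔE = Δλ × 111317 × cos(-19.0820°) = -0.0029 × 111317 × 0.945052 = -305.1 m.
Distance = √(ΔE² + ΔN²) = √((-305.1)² + 133.6²) = 333.0 m.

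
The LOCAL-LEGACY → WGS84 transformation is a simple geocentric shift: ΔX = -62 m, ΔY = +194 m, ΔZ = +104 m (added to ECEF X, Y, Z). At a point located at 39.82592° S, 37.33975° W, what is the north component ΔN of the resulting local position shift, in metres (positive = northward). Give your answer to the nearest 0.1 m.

ΔN = -27.1 m

At φ = -39.82592°, λ = -37.33975°: sin φ = -0.640457, cos φ = 0.767994, sin λ = -0.606540, cos λ = 0.795053.
ΔN = −sin φ cos λ·ΔX − sin φ sin λ·ΔY + cos φ·ΔZ = −(-0.640457)(0.795053)(-62) − (-0.640457)(-0.606540)(194) + (0.767994)(104) = -27.06 m.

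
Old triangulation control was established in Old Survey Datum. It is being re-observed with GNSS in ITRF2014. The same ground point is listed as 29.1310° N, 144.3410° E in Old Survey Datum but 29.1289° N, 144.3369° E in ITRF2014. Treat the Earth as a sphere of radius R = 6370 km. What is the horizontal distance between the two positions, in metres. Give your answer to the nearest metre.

Δφ = 29.1289° − 29.1310° = -0.0021°; Δλ = 144.3369° − 144.3410° = -0.0041°.
1° along a meridian = πR/180 = 111177 m.
ΔN = Δφ × 111177 = -233.5 m; ΔE = Δλ × 111177 × cos(29.1310°) = -0.0041 × 111177 × 0.873509 = -398.2 m.
Distance = √(ΔE² + ΔN²) = √((-398.2)² + (-233.5)²) = 461.6 m.

462 m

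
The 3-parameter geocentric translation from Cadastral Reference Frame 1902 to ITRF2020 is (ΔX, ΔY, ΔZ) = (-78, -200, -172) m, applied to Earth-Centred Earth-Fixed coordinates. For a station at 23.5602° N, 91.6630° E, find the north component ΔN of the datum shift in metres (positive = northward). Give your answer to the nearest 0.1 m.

At φ = 23.5602°, λ = 91.6630°: sin φ = 0.399712, cos φ = 0.916641, sin λ = 0.999579, cos λ = -0.029021.
ΔN = −sin φ cos λ·ΔX − sin φ sin λ·ΔY + cos φ·ΔZ = −(0.399712)(-0.029021)(-78) − (0.399712)(0.999579)(-200) + (0.916641)(-172) = -78.66 m.

ΔN = -78.7 m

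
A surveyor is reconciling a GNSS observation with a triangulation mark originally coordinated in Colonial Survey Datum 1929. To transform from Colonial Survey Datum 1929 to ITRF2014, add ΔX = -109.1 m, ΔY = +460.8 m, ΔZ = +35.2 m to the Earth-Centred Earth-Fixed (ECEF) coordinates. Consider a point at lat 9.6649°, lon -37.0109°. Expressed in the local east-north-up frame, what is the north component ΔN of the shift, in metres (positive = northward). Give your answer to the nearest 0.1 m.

The local north axis is (−sin φ cos λ, −sin φ sin λ, cos φ), giving ΔN = 14.626 + 46.569 + 34.700 = 95.90 m.

ΔN = 95.9 m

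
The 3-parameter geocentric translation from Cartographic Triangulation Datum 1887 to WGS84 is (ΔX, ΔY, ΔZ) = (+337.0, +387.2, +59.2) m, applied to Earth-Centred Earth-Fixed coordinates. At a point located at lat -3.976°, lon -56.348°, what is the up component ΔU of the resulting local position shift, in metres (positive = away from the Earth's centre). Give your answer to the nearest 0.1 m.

ΔU = -139.3 m

At φ = -3.976°, λ = -56.348°: sin φ = -0.069339, cos φ = 0.997593, sin λ = -0.832419, cos λ = 0.554147.
ΔU = cos φ cos λ·ΔX + cos φ sin λ·ΔY + sin φ·ΔZ = (0.997593)(0.554147)(337.0) + (0.997593)(-0.832419)(387.2) + (-0.069339)(59.2) = -139.34 m.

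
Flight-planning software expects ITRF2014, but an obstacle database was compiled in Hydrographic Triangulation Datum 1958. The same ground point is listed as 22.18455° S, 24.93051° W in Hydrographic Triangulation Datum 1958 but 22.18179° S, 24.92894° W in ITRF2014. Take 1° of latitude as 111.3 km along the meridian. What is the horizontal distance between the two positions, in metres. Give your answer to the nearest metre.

Δφ = -22.18179° − -22.18455° = +0.00276°; Δλ = -24.92894° − -24.93051° = +0.00157°.
ΔN = Δφ × 111300 = 307.2 m; ΔE = Δλ × 111300 × cos(-22.18455°) = +0.00157 × 111300 × 0.925972 = 161.8 m.
Distance = √(ΔE² + ΔN²) = √(161.8² + 307.2²) = 347.2 m.

347 m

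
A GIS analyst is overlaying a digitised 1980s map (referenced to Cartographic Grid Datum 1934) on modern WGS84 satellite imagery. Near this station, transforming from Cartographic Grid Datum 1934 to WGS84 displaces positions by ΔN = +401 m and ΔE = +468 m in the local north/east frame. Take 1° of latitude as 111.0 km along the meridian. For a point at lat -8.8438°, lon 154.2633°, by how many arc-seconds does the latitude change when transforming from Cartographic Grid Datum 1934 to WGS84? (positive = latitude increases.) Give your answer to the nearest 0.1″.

Δφ = 13.0″

1° of latitude = 111.0 km, so Δφ = 401.0 / 111000 = 0.0036126° = 13.005″.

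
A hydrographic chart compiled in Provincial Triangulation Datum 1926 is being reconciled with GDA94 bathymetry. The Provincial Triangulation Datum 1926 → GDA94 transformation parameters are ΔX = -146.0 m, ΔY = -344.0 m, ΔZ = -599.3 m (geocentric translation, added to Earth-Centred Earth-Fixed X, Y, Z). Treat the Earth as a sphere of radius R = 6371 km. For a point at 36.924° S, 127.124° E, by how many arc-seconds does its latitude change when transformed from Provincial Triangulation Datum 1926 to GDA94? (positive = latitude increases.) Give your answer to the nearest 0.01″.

sin φ = -0.600755, cos φ = 0.799433, sin λ = 0.797331, cos λ = -0.603542.
North component: ΔN = −sin φ cos λ·ΔX − sin φ sin λ·ΔY + cos φ·ΔZ = −(-0.600755)(-0.603542)(-146.0) − (-0.600755)(0.797331)(-344.0) + (0.799433)(-599.3) = -590.94 m.
1° of latitude spans πR/180 = 111195 m, so Δφ = -590.94 / 111195 × 3600 = -19.132″.

Δφ = -19.13″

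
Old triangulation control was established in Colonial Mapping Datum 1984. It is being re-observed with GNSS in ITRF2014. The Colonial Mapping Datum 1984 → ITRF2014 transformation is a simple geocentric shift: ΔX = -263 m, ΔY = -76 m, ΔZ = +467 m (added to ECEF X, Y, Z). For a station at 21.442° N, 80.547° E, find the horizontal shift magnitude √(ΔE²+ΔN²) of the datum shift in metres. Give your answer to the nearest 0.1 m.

At φ = 21.442°, λ = 80.547°: sin φ = 0.365559, cos φ = 0.930788, sin λ = 0.986421, cos λ = 0.164238.
ΔE = −sin λ·ΔX + cos λ·ΔY = −(0.986421)·(-263) + (0.164238)·(-76) = 246.95 m.
ΔN = −sin φ cos λ·ΔX − sin φ sin λ·ΔY + cos φ·ΔZ = −(0.365559)(0.164238)(-263) − (0.365559)(0.986421)(-76) + (0.930788)(467) = 477.87 m.
Horizontal magnitude = √(ΔE² + ΔN²) = √(246.95² + 477.87²) = 537.91 m.

537.9 m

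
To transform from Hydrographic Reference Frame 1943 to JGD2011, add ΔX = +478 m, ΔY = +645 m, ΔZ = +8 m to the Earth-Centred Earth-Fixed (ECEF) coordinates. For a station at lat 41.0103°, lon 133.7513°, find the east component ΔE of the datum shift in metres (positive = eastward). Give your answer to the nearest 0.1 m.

ΔE = -791.3 m

The local east axis at (φ, λ) is (−sin λ, cos λ, 0), so ΔE = −sin(133.7513°)·478 + cos(133.7513°)·645 = -791.32 m.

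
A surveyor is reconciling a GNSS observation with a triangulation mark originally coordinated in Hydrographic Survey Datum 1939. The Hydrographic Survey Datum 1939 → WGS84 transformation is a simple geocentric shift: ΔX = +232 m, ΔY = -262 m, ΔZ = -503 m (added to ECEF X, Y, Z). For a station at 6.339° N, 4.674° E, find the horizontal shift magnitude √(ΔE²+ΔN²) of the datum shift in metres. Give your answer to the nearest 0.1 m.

593.3 m

The local east axis at (φ, λ) is (−sin λ, cos λ, 0), so ΔE = −sin(4.674°)·232 + cos(4.674°)·(-262) = -280.03 m.
The local north axis is (−sin φ cos λ, −sin φ sin λ, cos φ), giving ΔN = -25.530 + 2.357 − 499.925 = -523.10 m.
Horizontal magnitude = √(ΔE² + ΔN²) = √((-280.03)² + (-523.10)²) = 593.34 m.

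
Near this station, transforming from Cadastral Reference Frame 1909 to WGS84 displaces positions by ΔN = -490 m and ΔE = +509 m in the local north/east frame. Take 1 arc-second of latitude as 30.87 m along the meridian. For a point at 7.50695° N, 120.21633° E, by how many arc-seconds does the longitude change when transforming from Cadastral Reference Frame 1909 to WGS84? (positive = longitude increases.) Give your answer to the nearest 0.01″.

Δλ = 16.63″

At latitude 7.50695°, cos φ = 0.991429.
1″ of longitude at this latitude = 30.87 × cos φ = 30.6054 m, so Δλ = 509.0 / 30.6054 = 16.631″.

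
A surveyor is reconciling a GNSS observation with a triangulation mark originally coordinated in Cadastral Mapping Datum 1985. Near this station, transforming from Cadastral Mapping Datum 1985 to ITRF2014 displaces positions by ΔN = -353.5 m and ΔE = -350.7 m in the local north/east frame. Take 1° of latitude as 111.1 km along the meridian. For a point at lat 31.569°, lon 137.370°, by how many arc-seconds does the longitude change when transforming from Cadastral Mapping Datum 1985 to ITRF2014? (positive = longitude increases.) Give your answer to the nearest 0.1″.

At latitude 31.569°, cos φ = 0.852010.
1° of longitude at this latitude = 111.1 × cos φ = 94.66 km, so Δλ = -350.7 / 94658.3 = -0.0037049° = -13.338″.

Δλ = -13.3″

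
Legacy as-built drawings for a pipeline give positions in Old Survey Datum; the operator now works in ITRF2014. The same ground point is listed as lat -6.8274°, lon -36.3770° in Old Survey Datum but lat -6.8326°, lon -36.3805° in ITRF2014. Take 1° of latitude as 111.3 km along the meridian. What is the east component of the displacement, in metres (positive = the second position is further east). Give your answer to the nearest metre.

ΔE = -387 m

Δφ = -6.8326° − -6.8274° = -0.0052°; Δλ = -36.3805° − -36.3770° = -0.0035°.
ΔN = Δφ × 111300 = -578.8 m; ΔE = Δλ × 111300 × cos(-6.8274°) = -0.0035 × 111300 × 0.992909 = -386.8 m.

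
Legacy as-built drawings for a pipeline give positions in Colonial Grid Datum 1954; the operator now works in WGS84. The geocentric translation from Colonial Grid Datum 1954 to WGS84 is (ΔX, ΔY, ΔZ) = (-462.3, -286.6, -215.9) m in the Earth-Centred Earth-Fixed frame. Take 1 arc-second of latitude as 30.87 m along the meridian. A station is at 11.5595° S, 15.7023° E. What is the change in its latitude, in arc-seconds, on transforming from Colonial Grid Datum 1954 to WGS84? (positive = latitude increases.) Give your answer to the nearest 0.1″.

sin φ = -0.200385, cos φ = 0.979717, sin λ = 0.270639, cos λ = 0.962681.
North component: ΔN = −sin φ cos λ·ΔX − sin φ sin λ·ΔY + cos φ·ΔZ = −(-0.200385)(0.962681)(-462.3) − (-0.200385)(0.270639)(-286.6) + (0.979717)(-215.9) = -316.24 m.
1° of latitude spans 3600 × 30.87 = 111132 m, so Δφ = -316.24 / 111132 × 3600 = -10.244″.

Δφ = -10.2″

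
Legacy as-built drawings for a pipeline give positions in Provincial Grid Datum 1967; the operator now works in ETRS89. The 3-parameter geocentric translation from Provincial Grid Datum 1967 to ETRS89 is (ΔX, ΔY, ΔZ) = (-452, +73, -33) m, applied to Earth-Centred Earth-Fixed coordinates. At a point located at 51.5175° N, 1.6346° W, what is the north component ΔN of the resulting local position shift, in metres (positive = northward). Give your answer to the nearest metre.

The local north axis is (−sin φ cos λ, −sin φ sin λ, cos φ), giving ΔN = 353.681 + 1.630 − 20.535 = 334.78 m.

ΔN = 335 m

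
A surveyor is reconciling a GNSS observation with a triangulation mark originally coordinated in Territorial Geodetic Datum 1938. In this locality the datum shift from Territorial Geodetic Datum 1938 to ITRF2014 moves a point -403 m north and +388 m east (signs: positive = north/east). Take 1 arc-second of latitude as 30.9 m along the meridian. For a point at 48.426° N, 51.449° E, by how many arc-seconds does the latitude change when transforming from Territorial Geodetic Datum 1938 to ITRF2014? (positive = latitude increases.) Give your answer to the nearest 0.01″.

1″ of latitude = 30.90 m, so Δφ = -403.0 / 30.90 = -13.042″.

Δφ = -13.04″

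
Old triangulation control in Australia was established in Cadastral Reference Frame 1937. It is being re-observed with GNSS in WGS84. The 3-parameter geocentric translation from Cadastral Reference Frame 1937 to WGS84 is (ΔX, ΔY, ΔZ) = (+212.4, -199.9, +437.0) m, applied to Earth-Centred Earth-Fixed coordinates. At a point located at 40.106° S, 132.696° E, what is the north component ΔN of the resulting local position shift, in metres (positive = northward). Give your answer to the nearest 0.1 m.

The local north axis is (−sin φ cos λ, −sin φ sin λ, cos φ), giving ΔN = -92.785 − 94.646 + 334.241 = 146.81 m.

ΔN = 146.8 m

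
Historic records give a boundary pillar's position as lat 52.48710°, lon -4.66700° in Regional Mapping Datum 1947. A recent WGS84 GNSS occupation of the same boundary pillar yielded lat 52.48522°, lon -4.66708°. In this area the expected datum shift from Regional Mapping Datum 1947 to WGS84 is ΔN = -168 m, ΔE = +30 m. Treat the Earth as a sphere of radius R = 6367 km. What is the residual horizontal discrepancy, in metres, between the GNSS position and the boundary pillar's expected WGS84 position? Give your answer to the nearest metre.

54 m

Observed coordinate differences: Δφ = -0.00188°, Δλ = -0.00008°.
Converting to metres (1° lat = 111125 m, cos φ = 0.608940): observed ΔN = -208.9 m, observed ΔE = -5.4 m.
Subtracting the expected shift leaves a residual of -208.9 − (-168) = -40.9 m north and -5.4 − (30) = -35.4 m east.
Residual distance = √((-40.9)² + (-35.4)²) = 54.1 m.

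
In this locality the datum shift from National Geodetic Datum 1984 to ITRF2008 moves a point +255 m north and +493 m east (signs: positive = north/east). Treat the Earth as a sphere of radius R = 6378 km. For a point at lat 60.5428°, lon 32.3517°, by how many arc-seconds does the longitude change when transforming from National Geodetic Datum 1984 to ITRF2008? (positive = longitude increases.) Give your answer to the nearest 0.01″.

Δλ = 32.42″

At latitude 60.5428°, cos φ = 0.491773.
One radian of longitude at latitude φ spans R cos φ, so Δλ = ΔE / (R cos φ) = 493.0 / (6378000 × 0.491773) = 1.5718e-04 rad = 32.421″.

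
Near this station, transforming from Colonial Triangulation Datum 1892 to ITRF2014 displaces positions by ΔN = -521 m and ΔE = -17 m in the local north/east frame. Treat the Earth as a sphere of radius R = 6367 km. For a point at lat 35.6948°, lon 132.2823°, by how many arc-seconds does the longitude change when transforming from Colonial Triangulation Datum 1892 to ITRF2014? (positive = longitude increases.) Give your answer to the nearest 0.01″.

At latitude 35.6948°, cos φ = 0.812136.
One radian of longitude at latitude φ spans R cos φ, so Δλ = ΔE / (R cos φ) = -17.0 / (6367000 × 0.812136) = -3.2876e-06 rad = -0.678″.

Δλ = -0.68″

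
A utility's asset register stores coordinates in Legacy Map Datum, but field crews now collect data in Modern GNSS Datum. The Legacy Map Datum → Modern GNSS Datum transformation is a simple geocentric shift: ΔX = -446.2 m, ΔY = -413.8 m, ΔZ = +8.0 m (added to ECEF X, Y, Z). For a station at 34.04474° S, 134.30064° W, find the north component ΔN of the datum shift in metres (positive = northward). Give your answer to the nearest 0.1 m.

At φ = -34.04474°, λ = -134.30064°: sin φ = -0.559840, cos φ = 0.828601, sin λ = -0.715685, cos λ = -0.698423.
ΔN = −sin φ cos λ·ΔX − sin φ sin λ·ΔY + cos φ·ΔZ = −(-0.559840)(-0.698423)(-446.2) − (-0.559840)(-0.715685)(-413.8) + (0.828601)(8.0) = 346.89 m.

ΔN = 346.9 m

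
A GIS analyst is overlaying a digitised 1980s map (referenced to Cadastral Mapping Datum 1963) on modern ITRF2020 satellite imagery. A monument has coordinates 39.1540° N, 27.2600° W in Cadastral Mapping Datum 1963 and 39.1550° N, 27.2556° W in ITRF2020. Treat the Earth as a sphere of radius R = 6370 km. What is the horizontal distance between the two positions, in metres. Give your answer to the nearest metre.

Δφ = 39.1550° − 39.1540° = +0.0010°; Δλ = -27.2556° − -27.2600° = +0.0044°.
1° along a meridian = πR/180 = 111177 m.
ΔN = Δφ × 111177 = 111.2 m; ΔE = Δλ × 111177 × cos(39.1540°) = +0.0044 × 111177 × 0.775452 = 379.3 m.
Distance = √(ΔE² + ΔN²) = √(379.3² + 111.2²) = 395.3 m.

395 m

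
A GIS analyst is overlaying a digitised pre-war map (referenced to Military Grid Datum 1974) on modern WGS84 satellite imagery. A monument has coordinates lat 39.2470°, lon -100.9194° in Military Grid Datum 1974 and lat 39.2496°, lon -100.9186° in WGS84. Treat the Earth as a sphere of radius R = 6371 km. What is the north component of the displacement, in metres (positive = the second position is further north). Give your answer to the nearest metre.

ΔN = 289 m

Δφ = 39.2496° − 39.2470° = +0.0026°; Δλ = -100.9186° − -100.9194° = +0.0008°.
1° along a meridian = πR/180 = 111195 m.
ΔN = Δφ × 111195 = 289.1 m; ΔE = Δλ × 111195 × cos(39.2470°) = +0.0008 × 111195 × 0.774426 = 68.9 m.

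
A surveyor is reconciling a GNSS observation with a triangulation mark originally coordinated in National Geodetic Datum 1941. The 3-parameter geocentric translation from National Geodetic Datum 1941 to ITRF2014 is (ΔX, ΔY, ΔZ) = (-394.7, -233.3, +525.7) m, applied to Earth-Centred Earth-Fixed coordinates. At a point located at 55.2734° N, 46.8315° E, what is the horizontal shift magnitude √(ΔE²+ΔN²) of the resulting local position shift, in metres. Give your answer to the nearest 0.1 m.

The local east axis at (φ, λ) is (−sin λ, cos λ, 0), so ΔE = −sin(46.8315°)·(-394.7) + cos(46.8315°)·(-233.3) = 128.26 m.
The local north axis is (−sin φ cos λ, −sin φ sin λ, cos φ), giving ΔN = 221.934 + 139.848 + 299.471 = 661.25 m.
Horizontal magnitude = √(ΔE² + ΔN²) = √(128.26² + 661.25²) = 673.58 m.

673.6 m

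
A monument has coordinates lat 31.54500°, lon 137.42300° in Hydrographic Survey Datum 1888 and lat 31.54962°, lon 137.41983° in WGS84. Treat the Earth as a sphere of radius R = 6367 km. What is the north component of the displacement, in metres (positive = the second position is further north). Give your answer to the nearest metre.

Δφ = 31.54962° − 31.54500° = +0.00462°; Δλ = 137.41983° − 137.42300° = -0.00317°.
1° along a meridian = πR/180 = 111125 m.
ΔN = Δφ × 111125 = 513.4 m; ΔE = Δλ × 111125 × cos(31.54500°) = -0.00317 × 111125 × 0.852230 = -300.2 m.

ΔN = 513 m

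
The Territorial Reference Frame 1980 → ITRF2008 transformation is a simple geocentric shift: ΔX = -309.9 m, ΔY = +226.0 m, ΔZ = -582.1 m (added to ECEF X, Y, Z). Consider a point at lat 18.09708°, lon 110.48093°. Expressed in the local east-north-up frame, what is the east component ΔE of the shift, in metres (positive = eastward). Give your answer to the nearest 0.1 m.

ΔE = 211.2 m

The local east axis at (φ, λ) is (−sin λ, cos λ, 0), so ΔE = −sin(110.48093°)·(-309.9) + cos(110.48093°)·226.0 = 211.23 m.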